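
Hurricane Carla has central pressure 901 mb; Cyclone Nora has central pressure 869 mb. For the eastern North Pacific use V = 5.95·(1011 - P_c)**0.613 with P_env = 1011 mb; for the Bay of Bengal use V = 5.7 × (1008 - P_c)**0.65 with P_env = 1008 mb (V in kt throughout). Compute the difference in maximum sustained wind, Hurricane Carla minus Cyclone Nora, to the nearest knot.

-35 kt

Hurricane Carla: ΔP = 110; V ≈ 5.95 × 110^0.613 ≈ 106.14 kt.
Cyclone Nora: ΔP = 139; V ≈ 5.7 × 139^0.65 ≈ 140.88 kt.
Difference ≈ 106.14 − 140.88 = -34.74 → -35 kt.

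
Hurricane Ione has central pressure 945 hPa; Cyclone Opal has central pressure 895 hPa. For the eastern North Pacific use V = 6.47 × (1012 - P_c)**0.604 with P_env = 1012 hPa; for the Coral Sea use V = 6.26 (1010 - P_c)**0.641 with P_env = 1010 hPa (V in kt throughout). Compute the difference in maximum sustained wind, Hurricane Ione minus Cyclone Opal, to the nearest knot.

-49 kt

Hurricane Ione: ΔP = 67; V ≈ 6.47 × 67^0.604 ≈ 82.01 kt.
Cyclone Opal: ΔP = 115; V ≈ 6.26 × 115^0.641 ≈ 131.06 kt.
Difference ≈ 82.01 − 131.06 = -49.05 → -49 kt.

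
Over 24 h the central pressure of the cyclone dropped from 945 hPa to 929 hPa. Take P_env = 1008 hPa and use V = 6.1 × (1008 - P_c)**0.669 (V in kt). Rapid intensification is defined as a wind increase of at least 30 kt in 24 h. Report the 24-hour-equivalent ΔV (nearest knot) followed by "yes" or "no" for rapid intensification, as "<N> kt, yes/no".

V₁: ΔP = 63, V ≈ 6.1 × 63^0.669 ≈ 97.52 kt.
V₂: ΔP = 79, V ≈ 6.1 × 79^0.669 ≈ 113.46 kt.
ΔV over 24 h = 15.94 kt → 24 h equivalent = 15.94 × 24/24 ≈ 15.94 kt.
16 kt < 30 kt ⇒ not rapid intensification.

16 kt, no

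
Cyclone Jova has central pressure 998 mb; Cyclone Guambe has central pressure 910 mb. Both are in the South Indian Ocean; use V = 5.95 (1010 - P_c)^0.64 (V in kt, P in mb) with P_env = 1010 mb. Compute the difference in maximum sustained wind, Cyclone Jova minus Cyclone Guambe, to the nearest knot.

Cyclone Jova: ΔP = 12; V ≈ 5.95 × 12^0.64 ≈ 29.19 kt.
Cyclone Guambe: ΔP = 100; V ≈ 5.95 × 100^0.64 ≈ 113.37 kt.
Difference ≈ 29.19 − 113.37 = -84.18 → -84 kt.

-84 kt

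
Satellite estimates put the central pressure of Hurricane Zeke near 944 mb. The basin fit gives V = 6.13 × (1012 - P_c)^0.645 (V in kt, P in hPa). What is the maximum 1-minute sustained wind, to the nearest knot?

ΔP = 1012 − 944 = 68 mb.
68^0.645 ≈ 15.204.
V ≈ 6.13 × 15.204 ≈ 93.2 kt.

93 kt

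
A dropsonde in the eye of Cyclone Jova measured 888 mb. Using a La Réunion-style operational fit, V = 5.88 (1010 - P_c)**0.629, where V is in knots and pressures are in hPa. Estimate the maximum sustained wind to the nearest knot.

121 kt

ΔP = 1010 − 888 = 122 mb.
122^0.629 ≈ 20.527.
V ≈ 5.88 × 20.527 ≈ 120.7 kt.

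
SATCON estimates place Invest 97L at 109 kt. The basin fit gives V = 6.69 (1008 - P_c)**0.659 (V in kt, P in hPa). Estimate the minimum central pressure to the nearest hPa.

939 hPa

ΔP = (V / 6.69)^(1/0.659) = (109/6.69)^1.517.
109/6.69 = 16.293; 16.293^1.517 ≈ 69.05 hPa.
P_c = 1008 − 69.05 = 938.95 ≈ 939 hPa.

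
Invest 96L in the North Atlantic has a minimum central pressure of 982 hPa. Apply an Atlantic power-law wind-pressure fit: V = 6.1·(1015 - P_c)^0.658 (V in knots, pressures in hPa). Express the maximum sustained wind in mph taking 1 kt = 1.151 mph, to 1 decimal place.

70.1 mph

ΔP = 1015 − 982 = 33 hPa.
V ≈ 6.1 × 33^0.658 = 6.1 × 9.981 ≈ 60.885 kt.
60.885 × 1.151 ≈ 70.08 mph → 70.1 mph.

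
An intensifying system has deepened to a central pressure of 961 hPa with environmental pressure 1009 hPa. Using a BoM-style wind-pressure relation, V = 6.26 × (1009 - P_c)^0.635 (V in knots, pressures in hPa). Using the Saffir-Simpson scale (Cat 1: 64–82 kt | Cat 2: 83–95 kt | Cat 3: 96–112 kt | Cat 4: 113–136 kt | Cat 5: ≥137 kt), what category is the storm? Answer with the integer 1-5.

1

ΔP = 1009 − 961 = 48 hPa.
V ≈ 6.26 × 48^0.635 = 6.26 × 11.68 ≈ 73 kt.
73 kt falls in the Category 1 band.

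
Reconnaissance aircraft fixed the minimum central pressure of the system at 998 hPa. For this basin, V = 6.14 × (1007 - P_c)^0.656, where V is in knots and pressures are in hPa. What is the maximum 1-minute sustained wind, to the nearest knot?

ΔP = 1007 − 998 = 9 hPa.
9^0.656 ≈ 4.227.
V ≈ 6.14 × 4.227 ≈ 26.0 kt.

26 kt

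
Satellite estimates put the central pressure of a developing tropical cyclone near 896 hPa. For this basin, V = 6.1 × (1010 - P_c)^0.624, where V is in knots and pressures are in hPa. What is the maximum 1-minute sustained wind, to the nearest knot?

117 kt

ΔP = 1010 − 896 = 114 hPa.
114^0.624 ≈ 19.209.
V ≈ 6.1 × 19.209 ≈ 117.2 kt.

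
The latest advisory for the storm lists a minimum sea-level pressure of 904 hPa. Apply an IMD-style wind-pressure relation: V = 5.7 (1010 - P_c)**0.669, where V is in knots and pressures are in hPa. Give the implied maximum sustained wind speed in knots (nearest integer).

ΔP = 1010 − 904 = 106 hPa.
106^0.669 ≈ 22.643.
V ≈ 5.7 × 22.643 ≈ 129.1 kt.

129 kt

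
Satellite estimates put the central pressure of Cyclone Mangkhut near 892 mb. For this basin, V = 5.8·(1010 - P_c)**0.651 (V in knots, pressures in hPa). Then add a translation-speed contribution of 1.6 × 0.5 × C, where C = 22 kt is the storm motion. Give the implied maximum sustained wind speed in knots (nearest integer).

147 kt

ΔP = 1010 − 892 = 118 mb.
118^0.651 ≈ 22.325.
V ≈ 5.8 × 22.325 ≈ 129.5 kt.
Translation term: 1.6 × 0.5 × 22 = 17.6 kt.
Corrected V ≈ 147.1 kt → 147 kt.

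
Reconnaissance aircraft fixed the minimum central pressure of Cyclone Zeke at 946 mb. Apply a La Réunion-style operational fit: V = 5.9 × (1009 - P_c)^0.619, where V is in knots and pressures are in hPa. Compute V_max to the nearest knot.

77 kt

ΔP = 1009 − 946 = 63 mb.
63^0.619 ≈ 12.995.
V ≈ 5.9 × 12.995 ≈ 76.7 kt.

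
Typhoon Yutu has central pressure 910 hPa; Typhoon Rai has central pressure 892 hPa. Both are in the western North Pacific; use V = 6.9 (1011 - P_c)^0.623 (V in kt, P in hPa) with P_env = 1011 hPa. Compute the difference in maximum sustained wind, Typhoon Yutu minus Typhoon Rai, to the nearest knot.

-13 kt

Typhoon Yutu: ΔP = 101; V ≈ 6.9 × 101^0.623 ≈ 122.33 kt.
Typhoon Rai: ΔP = 119; V ≈ 6.9 × 119^0.623 ≈ 135.49 kt.
Difference ≈ 122.33 − 135.49 = -13.16 → -13 kt.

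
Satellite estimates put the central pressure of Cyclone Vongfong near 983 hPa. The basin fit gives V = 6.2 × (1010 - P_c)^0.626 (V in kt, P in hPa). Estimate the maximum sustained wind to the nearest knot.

ΔP = 1010 − 983 = 27 hPa.
27^0.626 ≈ 7.871.
V ≈ 6.2 × 7.871 ≈ 48.8 kt.

49 kt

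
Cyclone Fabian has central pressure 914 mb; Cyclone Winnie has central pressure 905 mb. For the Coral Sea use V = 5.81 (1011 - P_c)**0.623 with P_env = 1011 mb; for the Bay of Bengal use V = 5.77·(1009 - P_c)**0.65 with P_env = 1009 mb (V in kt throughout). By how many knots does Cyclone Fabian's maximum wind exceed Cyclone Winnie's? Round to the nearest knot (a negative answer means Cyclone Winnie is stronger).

-18 kt

Cyclone Fabian: ΔP = 97; V ≈ 5.81 × 97^0.623 ≈ 100.45 kt.
Cyclone Winnie: ΔP = 104; V ≈ 5.77 × 104^0.65 ≈ 118.10 kt.
Difference ≈ 100.45 − 118.10 = -17.65 → -18 kt.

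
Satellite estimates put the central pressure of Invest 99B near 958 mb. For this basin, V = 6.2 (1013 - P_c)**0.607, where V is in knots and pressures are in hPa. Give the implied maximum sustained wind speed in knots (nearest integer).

71 kt

ΔP = 1013 − 958 = 55 mb.
55^0.607 ≈ 11.387.
V ≈ 6.2 × 11.387 ≈ 70.6 kt.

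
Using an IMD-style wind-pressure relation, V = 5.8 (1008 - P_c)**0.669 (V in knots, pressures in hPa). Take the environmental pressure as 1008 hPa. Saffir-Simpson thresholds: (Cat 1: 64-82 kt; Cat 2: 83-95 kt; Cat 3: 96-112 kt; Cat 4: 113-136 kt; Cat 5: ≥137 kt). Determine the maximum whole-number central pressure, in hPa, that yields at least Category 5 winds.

895 hPa

Category 5 begins at V = 137 kt.
Required ΔP = (137/5.8)^(1/0.669) = 23.621^1.495 ≈ 112.92 hPa.
P_c ≤ 1008 − 112.92 = 895.08, so the highest integer P_c is 895 hPa.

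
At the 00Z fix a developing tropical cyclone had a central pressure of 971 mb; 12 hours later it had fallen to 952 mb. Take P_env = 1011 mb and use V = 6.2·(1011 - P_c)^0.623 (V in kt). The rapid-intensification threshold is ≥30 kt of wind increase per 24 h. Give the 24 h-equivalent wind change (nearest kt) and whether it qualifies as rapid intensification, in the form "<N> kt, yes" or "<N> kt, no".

V₁: ΔP = 40, V ≈ 6.2 × 40^0.623 ≈ 61.73 kt.
V₂: ΔP = 59, V ≈ 6.2 × 59^0.623 ≈ 78.64 kt.
ΔV over 12 h = 16.91 kt → 24 h equivalent = 16.91 × 24/12 ≈ 33.82 kt.
34 kt ≥ 30 kt ⇒ rapid intensification.

34 kt, yes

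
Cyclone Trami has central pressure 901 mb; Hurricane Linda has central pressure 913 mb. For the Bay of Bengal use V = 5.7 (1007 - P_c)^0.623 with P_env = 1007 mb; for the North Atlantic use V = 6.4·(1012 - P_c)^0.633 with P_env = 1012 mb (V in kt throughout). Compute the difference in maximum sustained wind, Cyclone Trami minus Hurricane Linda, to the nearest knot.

Cyclone Trami: ΔP = 106; V ≈ 5.7 × 106^0.623 ≈ 104.15 kt.
Hurricane Linda: ΔP = 99; V ≈ 6.4 × 99^0.633 ≈ 117.33 kt.
Difference ≈ 104.15 − 117.33 = -13.18 → -13 kt.

-13 kt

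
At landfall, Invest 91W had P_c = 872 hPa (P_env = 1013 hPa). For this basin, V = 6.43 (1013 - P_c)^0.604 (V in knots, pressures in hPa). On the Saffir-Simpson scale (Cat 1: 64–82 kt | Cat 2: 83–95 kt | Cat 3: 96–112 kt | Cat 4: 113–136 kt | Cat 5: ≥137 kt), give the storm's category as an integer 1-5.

4

ΔP = 1013 − 872 = 141 hPa.
V ≈ 6.43 × 141^0.604 = 6.43 × 19.87 ≈ 128 kt.
128 kt falls in the Category 4 band.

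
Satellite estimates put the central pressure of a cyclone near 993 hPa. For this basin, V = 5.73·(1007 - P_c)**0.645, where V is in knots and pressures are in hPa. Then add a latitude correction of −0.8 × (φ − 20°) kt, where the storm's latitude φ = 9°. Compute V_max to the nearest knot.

ΔP = 1007 − 993 = 14 hPa.
14^0.645 ≈ 5.486.
V ≈ 5.73 × 5.486 ≈ 31.4 kt.
Latitude correction: −0.8 × (9 − 20) = 8.8 kt.
Corrected V ≈ 40.2 kt → 40 kt.

40 kt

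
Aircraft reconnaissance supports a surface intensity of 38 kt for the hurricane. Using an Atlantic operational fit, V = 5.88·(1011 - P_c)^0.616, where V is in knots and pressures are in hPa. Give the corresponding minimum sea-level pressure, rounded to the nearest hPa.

990 hPa

ΔP = (V / 5.88)^(1/0.616) = (38/5.88)^1.623.
38/5.88 = 6.463; 6.463^1.623 ≈ 20.68 hPa.
P_c = 1011 − 20.68 = 990.32 ≈ 990 hPa.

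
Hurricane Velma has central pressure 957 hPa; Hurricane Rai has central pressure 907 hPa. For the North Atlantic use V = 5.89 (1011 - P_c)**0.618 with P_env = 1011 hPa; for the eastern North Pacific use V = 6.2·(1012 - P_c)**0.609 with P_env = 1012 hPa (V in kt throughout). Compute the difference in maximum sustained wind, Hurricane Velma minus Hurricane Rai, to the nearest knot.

-36 kt

Hurricane Velma: ΔP = 54; V ≈ 5.89 × 54^0.618 ≈ 69.30 kt.
Hurricane Rai: ΔP = 105; V ≈ 6.2 × 105^0.609 ≈ 105.51 kt.
Difference ≈ 69.30 − 105.51 = -36.21 → -36 kt.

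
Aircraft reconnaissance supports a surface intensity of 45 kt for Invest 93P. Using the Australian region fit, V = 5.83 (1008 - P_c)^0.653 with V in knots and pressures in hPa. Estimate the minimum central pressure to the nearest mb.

985 mb

ΔP = (V / 5.83)^(1/0.653) = (45/5.83)^1.531.
45/5.83 = 7.719; 7.719^1.531 ≈ 22.87 mb.
P_c = 1008 − 22.87 = 985.13 ≈ 985 mb.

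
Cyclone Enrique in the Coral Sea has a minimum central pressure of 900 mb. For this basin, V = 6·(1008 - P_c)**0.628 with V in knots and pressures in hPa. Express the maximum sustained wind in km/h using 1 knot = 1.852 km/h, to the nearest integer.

ΔP = 1008 − 900 = 108 mb.
V ≈ 6 × 108^0.628 = 6 × 18.923 ≈ 113.538 kt.
113.538 × 1.852 ≈ 210.27 km/h → 210 km/h.

210 km/h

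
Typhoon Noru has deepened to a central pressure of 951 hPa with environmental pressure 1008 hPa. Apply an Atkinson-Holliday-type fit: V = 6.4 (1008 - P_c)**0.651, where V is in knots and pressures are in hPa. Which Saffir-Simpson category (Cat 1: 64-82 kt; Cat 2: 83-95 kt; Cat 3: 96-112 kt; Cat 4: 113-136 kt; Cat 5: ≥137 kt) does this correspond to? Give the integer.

ΔP = 1008 − 951 = 57 hPa.
V ≈ 6.4 × 57^0.651 = 6.4 × 13.90 ≈ 89 kt.
89 kt falls in the Category 2 band.

2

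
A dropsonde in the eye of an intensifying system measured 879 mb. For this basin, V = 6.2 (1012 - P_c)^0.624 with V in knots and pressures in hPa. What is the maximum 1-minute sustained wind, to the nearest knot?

ΔP = 1012 − 879 = 133 mb.
133^0.624 ≈ 21.149.
V ≈ 6.2 × 21.149 ≈ 131.1 kt.

131 kt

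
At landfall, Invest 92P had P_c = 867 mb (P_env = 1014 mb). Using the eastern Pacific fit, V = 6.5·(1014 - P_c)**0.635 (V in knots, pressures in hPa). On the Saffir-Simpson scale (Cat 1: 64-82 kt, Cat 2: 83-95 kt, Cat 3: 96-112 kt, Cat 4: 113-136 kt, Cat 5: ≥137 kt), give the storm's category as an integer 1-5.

5

ΔP = 1014 − 867 = 147 mb.
V ≈ 6.5 × 147^0.635 = 6.5 × 23.78 ≈ 155 kt.
155 kt falls in the Category 5 band.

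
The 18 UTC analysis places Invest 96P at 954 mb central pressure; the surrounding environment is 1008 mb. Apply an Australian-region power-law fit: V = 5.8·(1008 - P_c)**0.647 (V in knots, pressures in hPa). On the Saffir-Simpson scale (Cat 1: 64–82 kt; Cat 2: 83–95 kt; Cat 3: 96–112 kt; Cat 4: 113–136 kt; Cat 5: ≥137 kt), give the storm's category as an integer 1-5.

1

ΔP = 1008 − 954 = 54 mb.
V ≈ 5.8 × 54^0.647 = 5.8 × 13.21 ≈ 77 kt.
77 kt falls in the Category 1 band.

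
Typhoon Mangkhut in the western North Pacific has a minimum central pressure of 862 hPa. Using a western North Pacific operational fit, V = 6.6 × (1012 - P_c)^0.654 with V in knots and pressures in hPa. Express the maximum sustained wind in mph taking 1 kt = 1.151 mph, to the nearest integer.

ΔP = 1012 − 862 = 150 hPa.
V ≈ 6.6 × 150^0.654 = 6.6 × 26.495 ≈ 174.867 kt.
174.867 × 1.151 ≈ 201.27 mph → 201 mph.

201 mph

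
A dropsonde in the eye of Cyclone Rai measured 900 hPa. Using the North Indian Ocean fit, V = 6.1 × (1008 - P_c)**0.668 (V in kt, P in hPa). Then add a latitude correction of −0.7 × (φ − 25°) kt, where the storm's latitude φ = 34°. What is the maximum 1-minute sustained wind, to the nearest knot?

ΔP = 1008 − 900 = 108 hPa.
108^0.668 ≈ 22.821.
V ≈ 6.1 × 22.821 ≈ 139.2 kt.
Latitude correction: −0.7 × (34 − 25) = -6.3 kt.
Corrected V ≈ 132.9 kt → 133 kt.

133 kt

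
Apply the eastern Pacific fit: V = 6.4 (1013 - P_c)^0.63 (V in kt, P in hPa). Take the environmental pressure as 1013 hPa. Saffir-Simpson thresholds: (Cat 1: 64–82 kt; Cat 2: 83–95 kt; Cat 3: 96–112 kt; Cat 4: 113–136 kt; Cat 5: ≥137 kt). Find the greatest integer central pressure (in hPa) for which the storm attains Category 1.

Category 1 begins at V = 64 kt.
Required ΔP = (64/6.4)^(1/0.63) = 10.000^1.587 ≈ 38.66 hPa.
P_c ≤ 1013 − 38.66 = 974.34, so the highest integer P_c is 974 hPa.

974 hPa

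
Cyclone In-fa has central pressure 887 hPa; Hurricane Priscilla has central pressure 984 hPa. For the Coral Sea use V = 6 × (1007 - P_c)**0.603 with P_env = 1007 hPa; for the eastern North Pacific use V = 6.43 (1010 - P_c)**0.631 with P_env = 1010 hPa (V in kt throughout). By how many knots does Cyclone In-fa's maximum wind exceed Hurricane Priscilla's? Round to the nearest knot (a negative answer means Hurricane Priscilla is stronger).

57 kt

Cyclone In-fa: ΔP = 120; V ≈ 6 × 120^0.603 ≈ 107.62 kt.
Hurricane Priscilla: ΔP = 26; V ≈ 6.43 × 26^0.631 ≈ 50.24 kt.
Difference ≈ 107.62 − 50.24 = 57.38 → 57 kt.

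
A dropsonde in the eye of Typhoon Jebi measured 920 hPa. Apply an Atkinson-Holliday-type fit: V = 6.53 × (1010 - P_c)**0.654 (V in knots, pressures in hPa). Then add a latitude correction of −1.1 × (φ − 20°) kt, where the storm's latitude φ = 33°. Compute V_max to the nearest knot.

ΔP = 1010 − 920 = 90 hPa.
90^0.654 ≈ 18.970.
V ≈ 6.53 × 18.970 ≈ 123.9 kt.
Latitude correction: −1.1 × (33 − 20) = -14.3 kt.
Corrected V ≈ 109.6 kt → 110 kt.

110 kt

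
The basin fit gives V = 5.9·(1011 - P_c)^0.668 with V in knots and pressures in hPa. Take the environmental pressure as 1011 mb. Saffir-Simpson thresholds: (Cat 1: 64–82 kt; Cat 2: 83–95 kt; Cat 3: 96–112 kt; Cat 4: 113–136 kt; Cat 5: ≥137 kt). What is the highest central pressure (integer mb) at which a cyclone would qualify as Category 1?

Category 1 begins at V = 64 kt.
Required ΔP = (64/5.9)^(1/0.668) = 10.847^1.497 ≈ 35.47 mb.
P_c ≤ 1011 − 35.47 = 975.53, so the highest integer P_c is 975 mb.

975 mb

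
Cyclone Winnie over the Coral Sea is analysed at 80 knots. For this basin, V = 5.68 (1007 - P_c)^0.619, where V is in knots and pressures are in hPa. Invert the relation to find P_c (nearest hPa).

935 hPa

ΔP = (V / 5.68)^(1/0.619) = (80/5.68)^1.616.
80/5.68 = 14.085; 14.085^1.616 ≈ 71.75 hPa.
P_c = 1007 − 71.75 = 935.25 ≈ 935 hPa.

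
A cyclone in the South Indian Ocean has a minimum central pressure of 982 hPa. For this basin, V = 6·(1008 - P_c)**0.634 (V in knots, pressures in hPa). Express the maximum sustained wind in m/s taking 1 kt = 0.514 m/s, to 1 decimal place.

24.3 m/s

ΔP = 1008 − 982 = 26 hPa.
V ≈ 6 × 26^0.634 = 6 × 7.890 ≈ 47.342 kt.
47.342 × 0.514 ≈ 24.33 m/s → 24.3 m/s.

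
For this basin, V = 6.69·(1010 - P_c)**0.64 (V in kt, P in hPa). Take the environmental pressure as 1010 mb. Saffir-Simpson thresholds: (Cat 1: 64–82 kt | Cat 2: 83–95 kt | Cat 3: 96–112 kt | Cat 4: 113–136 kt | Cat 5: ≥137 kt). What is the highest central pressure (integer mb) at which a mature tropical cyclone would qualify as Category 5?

898 mb

Category 5 begins at V = 137 kt.
Required ΔP = (137/6.69)^(1/0.64) = 20.478^1.562 ≈ 111.92 mb.
P_c ≤ 1010 − 111.92 = 898.08, so the highest integer P_c is 898 mb.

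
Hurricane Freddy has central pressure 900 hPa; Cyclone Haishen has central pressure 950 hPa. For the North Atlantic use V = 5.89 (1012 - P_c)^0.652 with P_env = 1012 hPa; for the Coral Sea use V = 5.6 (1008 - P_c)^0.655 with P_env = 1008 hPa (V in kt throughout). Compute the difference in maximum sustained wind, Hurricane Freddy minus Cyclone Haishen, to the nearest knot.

Hurricane Freddy: ΔP = 112; V ≈ 5.89 × 112^0.652 ≈ 127.70 kt.
Cyclone Haishen: ΔP = 58; V ≈ 5.6 × 58^0.655 ≈ 80.03 kt.
Difference ≈ 127.70 − 80.03 = 47.67 → 48 kt.

48 kt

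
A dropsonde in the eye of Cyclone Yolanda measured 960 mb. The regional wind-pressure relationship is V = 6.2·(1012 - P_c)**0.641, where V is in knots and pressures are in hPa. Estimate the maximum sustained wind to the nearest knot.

ΔP = 1012 − 960 = 52 mb.
52^0.641 ≈ 12.588.
V ≈ 6.2 × 12.588 ≈ 78.0 kt.

78 kt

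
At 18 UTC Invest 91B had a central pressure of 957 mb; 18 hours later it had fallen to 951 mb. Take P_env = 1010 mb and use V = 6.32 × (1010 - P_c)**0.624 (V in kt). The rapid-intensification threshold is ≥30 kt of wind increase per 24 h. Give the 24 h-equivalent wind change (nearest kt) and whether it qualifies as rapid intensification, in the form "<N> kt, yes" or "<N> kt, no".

7 kt, no

V₁: ΔP = 53, V ≈ 6.32 × 53^0.624 ≈ 75.28 kt.
V₂: ΔP = 59, V ≈ 6.32 × 59^0.624 ≈ 80.49 kt.
ΔV over 18 h = 5.21 kt → 24 h equivalent = 5.21 × 24/18 ≈ 6.95 kt.
7 kt < 30 kt ⇒ not rapid intensification.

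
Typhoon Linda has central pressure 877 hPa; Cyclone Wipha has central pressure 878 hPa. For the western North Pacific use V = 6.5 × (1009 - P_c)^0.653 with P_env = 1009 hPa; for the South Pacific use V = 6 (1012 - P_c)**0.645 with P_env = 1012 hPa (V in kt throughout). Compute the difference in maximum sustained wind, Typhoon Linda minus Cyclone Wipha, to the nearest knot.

Typhoon Linda: ΔP = 132; V ≈ 6.5 × 132^0.653 ≈ 157.63 kt.
Cyclone Wipha: ΔP = 134; V ≈ 6 × 134^0.645 ≈ 141.30 kt.
Difference ≈ 157.63 − 141.30 = 16.33 → 16 kt.

16 kt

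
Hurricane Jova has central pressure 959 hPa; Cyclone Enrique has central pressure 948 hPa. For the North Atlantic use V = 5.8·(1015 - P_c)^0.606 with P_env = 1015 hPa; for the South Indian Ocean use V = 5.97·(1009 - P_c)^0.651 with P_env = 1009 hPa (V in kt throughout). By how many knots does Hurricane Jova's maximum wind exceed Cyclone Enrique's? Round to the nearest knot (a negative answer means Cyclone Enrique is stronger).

-20 kt

Hurricane Jova: ΔP = 56; V ≈ 5.8 × 56^0.606 ≈ 66.50 kt.
Cyclone Enrique: ΔP = 61; V ≈ 5.97 × 61^0.651 ≈ 86.74 kt.
Difference ≈ 66.50 − 86.74 = -20.24 → -20 kt.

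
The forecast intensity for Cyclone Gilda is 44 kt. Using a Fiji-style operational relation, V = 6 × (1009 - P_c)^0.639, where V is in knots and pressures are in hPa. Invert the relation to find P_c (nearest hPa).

986 hPa

ΔP = (V / 6)^(1/0.639) = (44/6)^1.565.
44/6 = 7.333; 7.333^1.565 ≈ 22.60 hPa.
P_c = 1009 − 22.60 = 986.40 ≈ 986 hPa.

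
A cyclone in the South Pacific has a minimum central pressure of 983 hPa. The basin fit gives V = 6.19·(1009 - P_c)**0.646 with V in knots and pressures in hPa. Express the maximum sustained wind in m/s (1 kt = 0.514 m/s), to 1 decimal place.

26.1 m/s

ΔP = 1009 − 983 = 26 hPa.
V ≈ 6.19 × 26^0.646 = 6.19 × 8.205 ≈ 50.788 kt.
50.788 × 0.514 ≈ 26.11 m/s → 26.1 m/s.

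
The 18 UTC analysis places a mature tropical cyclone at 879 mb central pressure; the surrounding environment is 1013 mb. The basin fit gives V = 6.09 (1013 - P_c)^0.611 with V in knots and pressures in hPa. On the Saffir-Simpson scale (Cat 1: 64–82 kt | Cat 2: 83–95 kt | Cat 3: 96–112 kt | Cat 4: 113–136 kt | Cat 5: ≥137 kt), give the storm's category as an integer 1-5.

4

ΔP = 1013 − 879 = 134 mb.
V ≈ 6.09 × 134^0.611 = 6.09 × 19.94 ≈ 121 kt.
121 kt falls in the Category 4 band.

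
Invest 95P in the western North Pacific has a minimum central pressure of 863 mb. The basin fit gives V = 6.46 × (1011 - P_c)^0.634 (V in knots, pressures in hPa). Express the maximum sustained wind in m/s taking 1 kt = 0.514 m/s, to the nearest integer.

79 m/s

ΔP = 1011 − 863 = 148 mb.
V ≈ 6.46 × 148^0.634 = 6.46 × 23.765 ≈ 153.525 kt.
153.525 × 0.514 ≈ 78.91 m/s → 79 m/s.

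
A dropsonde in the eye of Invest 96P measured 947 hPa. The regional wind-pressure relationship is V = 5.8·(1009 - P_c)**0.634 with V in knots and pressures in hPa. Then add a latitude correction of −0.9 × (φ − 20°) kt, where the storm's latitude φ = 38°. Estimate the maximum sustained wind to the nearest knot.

63 kt

ΔP = 1009 − 947 = 62 hPa.
62^0.634 ≈ 13.689.
V ≈ 5.8 × 13.689 ≈ 79.4 kt.
Latitude correction: −0.9 × (38 − 20) = -16.2 kt.
Corrected V ≈ 63.2 kt → 63 kt.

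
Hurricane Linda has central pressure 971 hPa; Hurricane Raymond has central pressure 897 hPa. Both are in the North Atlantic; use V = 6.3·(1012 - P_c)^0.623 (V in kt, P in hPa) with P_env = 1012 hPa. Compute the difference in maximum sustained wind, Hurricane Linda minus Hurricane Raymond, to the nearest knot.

Hurricane Linda: ΔP = 41; V ≈ 6.3 × 41^0.623 ≈ 63.69 kt.
Hurricane Raymond: ΔP = 115; V ≈ 6.3 × 115^0.623 ≈ 121.10 kt.
Difference ≈ 63.69 − 121.10 = -57.41 → -57 kt.

-57 kt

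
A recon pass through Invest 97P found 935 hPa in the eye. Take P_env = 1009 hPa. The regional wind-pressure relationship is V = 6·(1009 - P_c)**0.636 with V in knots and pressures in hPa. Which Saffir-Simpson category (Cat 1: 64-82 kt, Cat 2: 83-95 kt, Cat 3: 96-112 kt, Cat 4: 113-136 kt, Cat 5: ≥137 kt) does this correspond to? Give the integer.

2

ΔP = 1009 − 935 = 74 hPa.
V ≈ 6 × 74^0.636 = 6 × 15.45 ≈ 93 kt.
93 kt falls in the Category 2 band.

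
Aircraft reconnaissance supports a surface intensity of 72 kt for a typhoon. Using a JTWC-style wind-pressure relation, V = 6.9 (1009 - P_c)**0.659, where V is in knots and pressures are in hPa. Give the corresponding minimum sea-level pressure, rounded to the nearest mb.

974 mb

ΔP = (V / 6.9)^(1/0.659) = (72/6.9)^1.517.
72/6.9 = 10.435; 10.435^1.517 ≈ 35.12 mb.
P_c = 1009 − 35.12 = 973.88 ≈ 974 mb.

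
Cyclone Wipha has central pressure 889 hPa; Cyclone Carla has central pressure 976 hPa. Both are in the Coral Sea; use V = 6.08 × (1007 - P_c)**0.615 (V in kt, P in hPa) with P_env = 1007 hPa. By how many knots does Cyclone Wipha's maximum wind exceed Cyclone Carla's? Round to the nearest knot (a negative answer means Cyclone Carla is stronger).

Cyclone Wipha: ΔP = 118; V ≈ 6.08 × 118^0.615 ≈ 114.32 kt.
Cyclone Carla: ΔP = 31; V ≈ 6.08 × 31^0.615 ≈ 50.24 kt.
Difference ≈ 114.32 − 50.24 = 64.08 → 64 kt.

64 kt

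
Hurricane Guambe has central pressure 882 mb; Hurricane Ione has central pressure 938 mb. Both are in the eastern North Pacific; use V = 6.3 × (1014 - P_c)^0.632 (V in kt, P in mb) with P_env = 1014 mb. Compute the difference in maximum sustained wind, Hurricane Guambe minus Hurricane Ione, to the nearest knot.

Hurricane Guambe: ΔP = 132; V ≈ 6.3 × 132^0.632 ≈ 137.89 kt.
Hurricane Ione: ΔP = 76; V ≈ 6.3 × 76^0.632 ≈ 97.28 kt.
Difference ≈ 137.89 − 97.28 = 40.61 → 41 kt.

41 kt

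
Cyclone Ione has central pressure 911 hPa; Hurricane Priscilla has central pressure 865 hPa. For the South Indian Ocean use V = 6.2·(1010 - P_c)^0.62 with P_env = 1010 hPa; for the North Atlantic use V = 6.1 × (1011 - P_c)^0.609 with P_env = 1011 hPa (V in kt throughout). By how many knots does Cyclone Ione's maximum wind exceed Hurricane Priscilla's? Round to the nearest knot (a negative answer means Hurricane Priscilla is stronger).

Cyclone Ione: ΔP = 99; V ≈ 6.2 × 99^0.62 ≈ 107.07 kt.
Hurricane Priscilla: ΔP = 146; V ≈ 6.1 × 146^0.609 ≈ 126.89 kt.
Difference ≈ 107.07 − 126.89 = -19.82 → -20 kt.

-20 kt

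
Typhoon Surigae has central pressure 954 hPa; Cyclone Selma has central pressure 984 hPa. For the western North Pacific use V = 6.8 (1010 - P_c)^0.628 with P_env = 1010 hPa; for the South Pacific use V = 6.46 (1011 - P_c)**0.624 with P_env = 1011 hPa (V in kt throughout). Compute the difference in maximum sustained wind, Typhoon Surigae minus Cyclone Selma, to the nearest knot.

35 kt

Typhoon Surigae: ΔP = 56; V ≈ 6.8 × 56^0.628 ≈ 85.19 kt.
Cyclone Selma: ΔP = 27; V ≈ 6.46 × 27^0.624 ≈ 50.51 kt.
Difference ≈ 85.19 − 50.51 = 34.68 → 35 kt.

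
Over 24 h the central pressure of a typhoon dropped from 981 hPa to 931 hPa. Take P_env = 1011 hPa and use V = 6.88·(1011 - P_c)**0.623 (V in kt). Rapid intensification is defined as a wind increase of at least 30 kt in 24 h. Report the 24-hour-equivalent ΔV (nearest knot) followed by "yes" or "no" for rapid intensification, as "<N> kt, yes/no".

V₁: ΔP = 30, V ≈ 6.88 × 30^0.623 ≈ 57.26 kt.
V₂: ΔP = 80, V ≈ 6.88 × 80^0.623 ≈ 105.49 kt.
ΔV over 24 h = 48.23 kt → 24 h equivalent = 48.23 × 24/24 ≈ 48.23 kt.
48 kt ≥ 30 kt ⇒ rapid intensification.

48 kt, yes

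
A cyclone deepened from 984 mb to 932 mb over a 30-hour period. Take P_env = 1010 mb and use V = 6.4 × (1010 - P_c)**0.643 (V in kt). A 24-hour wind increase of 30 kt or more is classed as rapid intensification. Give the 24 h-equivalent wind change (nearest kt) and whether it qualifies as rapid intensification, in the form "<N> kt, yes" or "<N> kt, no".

V₁: ΔP = 26, V ≈ 6.4 × 26^0.643 ≈ 52.00 kt.
V₂: ΔP = 78, V ≈ 6.4 × 78^0.643 ≈ 105.39 kt.
ΔV over 30 h = 53.39 kt → 24 h equivalent = 53.39 × 24/30 ≈ 42.71 kt.
43 kt ≥ 30 kt ⇒ rapid intensification.

43 kt, yes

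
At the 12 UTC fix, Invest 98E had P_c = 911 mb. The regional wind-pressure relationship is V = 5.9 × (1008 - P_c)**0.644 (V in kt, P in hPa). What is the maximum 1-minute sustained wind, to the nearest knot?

112 kt

ΔP = 1008 − 911 = 97 mb.
97^0.644 ≈ 19.032.
V ≈ 5.9 × 19.032 ≈ 112.3 kt.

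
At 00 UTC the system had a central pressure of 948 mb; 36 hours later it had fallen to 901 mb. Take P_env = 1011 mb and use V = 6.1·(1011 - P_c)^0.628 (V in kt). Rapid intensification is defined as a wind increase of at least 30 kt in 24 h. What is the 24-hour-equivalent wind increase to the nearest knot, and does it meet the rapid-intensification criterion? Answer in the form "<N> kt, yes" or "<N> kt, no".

23 kt, no

V₁: ΔP = 63, V ≈ 6.1 × 63^0.628 ≈ 82.28 kt.
V₂: ΔP = 110, V ≈ 6.1 × 110^0.628 ≈ 116.77 kt.
ΔV over 36 h = 34.49 kt → 24 h equivalent = 34.49 × 24/36 ≈ 22.99 kt.
23 kt < 30 kt ⇒ not rapid intensification.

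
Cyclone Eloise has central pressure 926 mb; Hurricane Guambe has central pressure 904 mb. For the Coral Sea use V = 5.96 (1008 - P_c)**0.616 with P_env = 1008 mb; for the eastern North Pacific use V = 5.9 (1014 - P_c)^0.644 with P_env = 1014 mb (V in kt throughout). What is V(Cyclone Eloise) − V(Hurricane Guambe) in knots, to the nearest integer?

-32 kt

Cyclone Eloise: ΔP = 82; V ≈ 5.96 × 82^0.616 ≈ 89.98 kt.
Hurricane Guambe: ΔP = 110; V ≈ 5.9 × 110^0.644 ≈ 121.76 kt.
Difference ≈ 89.98 − 121.76 = -31.78 → -32 kt.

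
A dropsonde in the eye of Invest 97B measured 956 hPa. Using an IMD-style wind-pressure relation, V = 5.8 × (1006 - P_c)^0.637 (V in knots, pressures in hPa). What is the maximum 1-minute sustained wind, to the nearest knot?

70 kt

ΔP = 1006 − 956 = 50 hPa.
50^0.637 ≈ 12.085.
V ≈ 5.8 × 12.085 ≈ 70.1 kt.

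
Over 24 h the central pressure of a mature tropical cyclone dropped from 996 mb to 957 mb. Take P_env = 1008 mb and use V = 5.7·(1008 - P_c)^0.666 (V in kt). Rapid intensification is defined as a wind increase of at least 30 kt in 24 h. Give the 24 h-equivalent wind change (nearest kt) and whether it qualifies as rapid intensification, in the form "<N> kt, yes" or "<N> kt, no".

V₁: ΔP = 12, V ≈ 5.7 × 12^0.666 ≈ 29.83 kt.
V₂: ΔP = 51, V ≈ 5.7 × 51^0.666 ≈ 78.18 kt.
ΔV over 24 h = 48.35 kt → 24 h equivalent = 48.35 × 24/24 ≈ 48.35 kt.
48 kt ≥ 30 kt ⇒ rapid intensification.

48 kt, yes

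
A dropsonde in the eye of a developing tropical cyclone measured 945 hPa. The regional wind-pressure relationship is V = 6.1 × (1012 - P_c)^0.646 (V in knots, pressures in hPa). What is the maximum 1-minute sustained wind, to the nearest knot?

92 kt

ΔP = 1012 − 945 = 67 hPa.
67^0.646 ≈ 15.123.
V ≈ 6.1 × 15.123 ≈ 92.3 kt.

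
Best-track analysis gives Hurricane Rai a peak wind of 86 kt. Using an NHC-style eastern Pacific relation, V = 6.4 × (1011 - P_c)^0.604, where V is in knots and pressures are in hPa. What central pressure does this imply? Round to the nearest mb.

ΔP = (V / 6.4)^(1/0.604) = (86/6.4)^1.656.
86/6.4 = 13.438; 13.438^1.656 ≈ 73.80 mb.
P_c = 1011 − 73.80 = 937.20 ≈ 937 mb.

937 mb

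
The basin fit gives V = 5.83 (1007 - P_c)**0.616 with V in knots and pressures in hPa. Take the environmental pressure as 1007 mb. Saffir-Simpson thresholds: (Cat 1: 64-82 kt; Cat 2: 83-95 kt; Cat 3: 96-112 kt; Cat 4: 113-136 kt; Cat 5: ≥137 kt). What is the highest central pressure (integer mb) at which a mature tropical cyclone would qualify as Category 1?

Category 1 begins at V = 64 kt.
Required ΔP = (64/5.83)^(1/0.616) = 10.978^1.623 ≈ 48.88 mb.
P_c ≤ 1007 − 48.88 = 958.12, so the highest integer P_c is 958 mb.

958 mb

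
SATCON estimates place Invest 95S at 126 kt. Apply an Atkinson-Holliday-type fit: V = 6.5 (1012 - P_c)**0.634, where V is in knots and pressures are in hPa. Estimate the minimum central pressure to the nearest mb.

905 mb

ΔP = (V / 6.5)^(1/0.634) = (126/6.5)^1.577.
126/6.5 = 19.385; 19.385^1.577 ≈ 107.32 mb.
P_c = 1012 − 107.32 = 904.68 ≈ 905 mb.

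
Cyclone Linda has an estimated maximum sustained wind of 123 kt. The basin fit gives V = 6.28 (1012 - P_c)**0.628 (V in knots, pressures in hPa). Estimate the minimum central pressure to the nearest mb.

ΔP = (V / 6.28)^(1/0.628) = (123/6.28)^1.592.
123/6.28 = 19.586; 19.586^1.592 ≈ 114.09 mb.
P_c = 1012 − 114.09 = 897.91 ≈ 898 mb.

898 mb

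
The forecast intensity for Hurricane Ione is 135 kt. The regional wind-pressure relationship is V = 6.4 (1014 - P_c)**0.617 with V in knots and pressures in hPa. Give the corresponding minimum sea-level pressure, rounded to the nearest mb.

874 mb

ΔP = (V / 6.4)^(1/0.617) = (135/6.4)^1.621.
135/6.4 = 21.094; 21.094^1.621 ≈ 140.00 mb.
P_c = 1014 − 140.00 = 874.00 ≈ 874 mb.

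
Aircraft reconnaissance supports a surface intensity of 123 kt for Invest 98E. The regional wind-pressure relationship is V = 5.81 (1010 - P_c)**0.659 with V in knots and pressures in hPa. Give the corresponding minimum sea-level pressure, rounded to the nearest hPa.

ΔP = (V / 5.81)^(1/0.659) = (123/5.81)^1.517.
123/5.81 = 21.170; 21.170^1.517 ≈ 102.74 hPa.
P_c = 1010 − 102.74 = 907.26 ≈ 907 hPa.

907 hPa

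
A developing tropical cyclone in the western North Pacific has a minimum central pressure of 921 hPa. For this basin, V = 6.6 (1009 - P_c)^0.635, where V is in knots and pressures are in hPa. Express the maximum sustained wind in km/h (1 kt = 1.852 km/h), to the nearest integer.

210 km/h

ΔP = 1009 − 921 = 88 hPa.
V ≈ 6.6 × 88^0.635 = 6.6 × 17.169 ≈ 113.316 kt.
113.316 × 1.852 ≈ 209.86 km/h → 210 km/h.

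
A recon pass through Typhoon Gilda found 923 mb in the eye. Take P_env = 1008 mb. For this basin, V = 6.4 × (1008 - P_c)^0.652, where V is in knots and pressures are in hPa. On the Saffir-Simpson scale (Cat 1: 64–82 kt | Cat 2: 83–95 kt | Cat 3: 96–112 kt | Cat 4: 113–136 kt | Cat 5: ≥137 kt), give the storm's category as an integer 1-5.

ΔP = 1008 − 923 = 85 mb.
V ≈ 6.4 × 85^0.652 = 6.4 × 18.11 ≈ 116 kt.
116 kt falls in the Category 4 band.

4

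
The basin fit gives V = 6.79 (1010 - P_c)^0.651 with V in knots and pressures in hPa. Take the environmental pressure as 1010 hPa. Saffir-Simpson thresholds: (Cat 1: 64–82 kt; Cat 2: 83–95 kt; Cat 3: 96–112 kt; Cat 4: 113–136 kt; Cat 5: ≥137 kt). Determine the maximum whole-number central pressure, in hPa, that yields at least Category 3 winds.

951 hPa

Category 3 begins at V = 96 kt.
Required ΔP = (96/6.79)^(1/0.651) = 14.138^1.536 ≈ 58.50 hPa.
P_c ≤ 1010 − 58.50 = 951.50, so the highest integer P_c is 951 hPa.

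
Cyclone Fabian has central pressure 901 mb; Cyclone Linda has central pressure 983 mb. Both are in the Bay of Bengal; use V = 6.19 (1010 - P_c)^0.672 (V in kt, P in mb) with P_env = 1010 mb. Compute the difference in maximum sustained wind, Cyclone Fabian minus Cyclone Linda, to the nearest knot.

88 kt

Cyclone Fabian: ΔP = 109; V ≈ 6.19 × 109^0.672 ≈ 144.82 kt.
Cyclone Linda: ΔP = 27; V ≈ 6.19 × 27^0.672 ≈ 56.70 kt.
Difference ≈ 144.82 − 56.70 = 88.12 → 88 kt.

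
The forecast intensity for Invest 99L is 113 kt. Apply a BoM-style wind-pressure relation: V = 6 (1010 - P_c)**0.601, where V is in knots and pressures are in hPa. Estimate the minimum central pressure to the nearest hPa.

878 hPa

ΔP = (V / 6)^(1/0.601) = (113/6)^1.664.
113/6 = 18.833; 18.833^1.664 ≈ 132.23 hPa.
P_c = 1010 − 132.23 = 877.77 ≈ 878 hPa.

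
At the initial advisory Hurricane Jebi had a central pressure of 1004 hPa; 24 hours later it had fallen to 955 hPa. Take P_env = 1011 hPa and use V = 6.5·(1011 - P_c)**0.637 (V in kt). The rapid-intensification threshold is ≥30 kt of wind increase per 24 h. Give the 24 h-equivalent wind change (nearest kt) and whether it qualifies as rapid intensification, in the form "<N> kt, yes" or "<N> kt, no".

V₁: ΔP = 7, V ≈ 6.5 × 7^0.637 ≈ 22.45 kt.
V₂: ΔP = 56, V ≈ 6.5 × 56^0.637 ≈ 84.43 kt.
ΔV over 24 h = 61.98 kt → 24 h equivalent = 61.98 × 24/24 ≈ 61.98 kt.
62 kt ≥ 30 kt ⇒ rapid intensification.

62 kt, yes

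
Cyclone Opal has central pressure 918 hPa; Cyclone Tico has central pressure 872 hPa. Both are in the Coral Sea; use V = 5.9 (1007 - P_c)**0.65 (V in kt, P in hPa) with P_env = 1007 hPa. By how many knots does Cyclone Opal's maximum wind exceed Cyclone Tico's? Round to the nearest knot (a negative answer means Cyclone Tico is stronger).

Cyclone Opal: ΔP = 89; V ≈ 5.9 × 89^0.65 ≈ 109.13 kt.
Cyclone Tico: ΔP = 135; V ≈ 5.9 × 135^0.65 ≈ 143.08 kt.
Difference ≈ 109.13 − 143.08 = -33.95 → -34 kt.

-34 kt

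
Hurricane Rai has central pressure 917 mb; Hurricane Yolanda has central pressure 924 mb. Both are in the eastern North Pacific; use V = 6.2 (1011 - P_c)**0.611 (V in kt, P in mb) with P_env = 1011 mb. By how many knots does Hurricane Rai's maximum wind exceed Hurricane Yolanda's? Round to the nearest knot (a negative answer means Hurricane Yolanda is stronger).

5 kt

Hurricane Rai: ΔP = 94; V ≈ 6.2 × 94^0.611 ≈ 99.53 kt.
Hurricane Yolanda: ΔP = 87; V ≈ 6.2 × 87^0.611 ≈ 94.94 kt.
Difference ≈ 99.53 − 94.94 = 4.59 → 5 kt.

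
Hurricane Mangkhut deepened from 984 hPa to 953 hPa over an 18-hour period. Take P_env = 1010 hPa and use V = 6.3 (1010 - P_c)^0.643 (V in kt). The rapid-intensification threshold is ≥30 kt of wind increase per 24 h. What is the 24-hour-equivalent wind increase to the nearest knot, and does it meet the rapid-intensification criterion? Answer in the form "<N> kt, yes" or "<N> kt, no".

45 kt, yes

V₁: ΔP = 26, V ≈ 6.3 × 26^0.643 ≈ 51.19 kt.
V₂: ΔP = 57, V ≈ 6.3 × 57^0.643 ≈ 84.79 kt.
ΔV over 18 h = 33.60 kt → 24 h equivalent = 33.60 × 24/18 ≈ 44.80 kt.
45 kt ≥ 30 kt ⇒ rapid intensification.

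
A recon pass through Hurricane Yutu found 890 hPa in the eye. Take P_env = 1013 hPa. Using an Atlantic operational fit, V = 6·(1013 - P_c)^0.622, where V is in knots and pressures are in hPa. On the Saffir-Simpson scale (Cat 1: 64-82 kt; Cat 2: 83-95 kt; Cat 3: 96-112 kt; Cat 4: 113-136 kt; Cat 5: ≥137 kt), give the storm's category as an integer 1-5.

ΔP = 1013 − 890 = 123 hPa.
V ≈ 6 × 123^0.622 = 6 × 19.95 ≈ 120 kt.
120 kt falls in the Category 4 band.

4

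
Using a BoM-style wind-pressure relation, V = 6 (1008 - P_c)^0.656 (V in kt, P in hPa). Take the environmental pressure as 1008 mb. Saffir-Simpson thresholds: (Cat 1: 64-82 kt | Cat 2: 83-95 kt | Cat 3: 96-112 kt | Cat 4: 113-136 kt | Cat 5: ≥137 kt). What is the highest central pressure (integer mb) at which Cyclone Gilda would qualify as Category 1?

Category 1 begins at V = 64 kt.
Required ΔP = (64/6)^(1/0.656) = 10.667^1.524 ≈ 36.91 mb.
P_c ≤ 1008 − 36.91 = 971.09, so the highest integer P_c is 971 mb.

971 mb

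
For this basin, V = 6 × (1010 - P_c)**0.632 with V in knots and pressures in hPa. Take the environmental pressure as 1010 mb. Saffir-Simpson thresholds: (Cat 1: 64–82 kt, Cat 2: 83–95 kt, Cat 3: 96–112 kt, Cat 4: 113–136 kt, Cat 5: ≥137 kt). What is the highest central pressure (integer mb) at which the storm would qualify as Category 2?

Category 2 begins at V = 83 kt.
Required ΔP = (83/6)^(1/0.632) = 13.833^1.582 ≈ 63.87 mb.
P_c ≤ 1010 − 63.87 = 946.13, so the highest integer P_c is 946 mb.

946 mb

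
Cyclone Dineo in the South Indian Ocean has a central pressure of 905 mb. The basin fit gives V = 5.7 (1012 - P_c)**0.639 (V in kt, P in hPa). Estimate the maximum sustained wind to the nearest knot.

ΔP = 1012 − 905 = 107 mb.
107^0.639 ≈ 19.805.
V ≈ 5.7 × 19.805 ≈ 112.9 kt.

113 kt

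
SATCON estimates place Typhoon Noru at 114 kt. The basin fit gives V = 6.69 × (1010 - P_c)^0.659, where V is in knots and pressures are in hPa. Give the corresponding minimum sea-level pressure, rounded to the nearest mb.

936 mb

ΔP = (V / 6.69)^(1/0.659) = (114/6.69)^1.517.
114/6.69 = 17.040; 17.040^1.517 ≈ 73.91 mb.
P_c = 1010 − 73.91 = 936.09 ≈ 936 mb.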